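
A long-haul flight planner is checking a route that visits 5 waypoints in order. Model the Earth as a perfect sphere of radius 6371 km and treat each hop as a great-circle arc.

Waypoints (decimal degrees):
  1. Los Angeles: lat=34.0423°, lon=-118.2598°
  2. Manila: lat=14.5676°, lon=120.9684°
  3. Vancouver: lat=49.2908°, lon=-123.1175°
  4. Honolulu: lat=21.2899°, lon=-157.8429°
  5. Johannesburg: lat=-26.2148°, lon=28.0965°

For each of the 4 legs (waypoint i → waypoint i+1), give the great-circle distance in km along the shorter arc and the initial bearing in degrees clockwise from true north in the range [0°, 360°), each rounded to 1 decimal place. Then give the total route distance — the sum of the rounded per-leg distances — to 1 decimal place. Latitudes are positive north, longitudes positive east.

Leg 1: dist=11746.1 km, bearing=300.3°
Leg 2: dist=10551.1 km, bearing=36.1°
Leg 3: dist=4361.3 km, bearing=237.1°
Leg 4: dist=19199.7 km, bearing=226.7°
Total: 45858.2 km

Leg 1: φ1=0.5941502, φ2=0.2542526, Δφ=-0.3398976, Δλ=4.1753198 rad; a=sin²(Δφ/2)+cosφ1·cosφ2·sin²(Δλ/2)=0.6347542933; c=2·atan2(√a, √(1-a))=1.843679026; dist=6371·c=11746.079 ≈ 11746.1 km; running total=11746.1 km
Leg 1 bearing: y=sinΔλ·cosφ2=-0.83158949, x=cosφ1·sinφ2-sinφ1·cosφ2·cosΔλ=0.48561718; θ=atan2(y, x)=-59.7167° <0 so +360° → 300.2833° ≈ 300.3°
Leg 2: φ1=0.2542526, φ2=0.8602868, Δφ=0.6060342, Δλ=-4.2601026 rad; a=sin²(Δφ/2)+cosφ1·cosφ2·sin²(Δλ/2)=0.5426053294; c=2·atan2(√a, √(1-a))=1.656110441; dist=6371·c=10551.080 ≈ 10551.1 km; running total=22297.2 km
Leg 2 bearing: y=sinΔλ·cosφ2=0.58663956, x=cosφ1·sinφ2-sinφ1·cosφ2·cosΔλ=0.80535282; θ=atan2(y, x)=36.0706° ≈ 36.1°
Leg 3: φ1=0.8602868, φ2=0.3715789, Δφ=-0.4887079, Δλ=-0.6060726 rad; a=sin²(Δφ/2)+cosφ1·cosφ2·sin²(Δλ/2)=0.1126489794; c=2·atan2(√a, √(1-a))=0.684552578; dist=6371·c=4361.284 ≈ 4361.3 km; running total=26658.5 km
Leg 3 bearing: y=sinΔλ·cosφ2=-0.53076873, x=cosφ1·sinφ2-sinφ1·cosφ2·cosΔλ=-0.34368781; θ=atan2(y, x)=-122.9242° <0 so +360° → 237.0758° ≈ 237.1°
Leg 4: φ1=0.3715789, φ2=-0.4575346, Δφ=-0.8291134, Δλ=3.2452547 rad; a=sin²(Δφ/2)+cosφ1·cosφ2·sin²(Δλ/2)=0.9959103906; c=2·atan2(√a, √(1-a))=3.013605207; dist=6371·c=19199.679 ≈ 19199.7 km; running total=45858.2 km
Leg 4 bearing: y=sinΔλ·cosφ2=-0.09283338, x=cosφ1·sinφ2-sinφ1·cosφ2·cosΔλ=-0.08759853; θ=atan2(y, x)=-133.3382° <0 so +360° → 226.6618° ≈ 226.7°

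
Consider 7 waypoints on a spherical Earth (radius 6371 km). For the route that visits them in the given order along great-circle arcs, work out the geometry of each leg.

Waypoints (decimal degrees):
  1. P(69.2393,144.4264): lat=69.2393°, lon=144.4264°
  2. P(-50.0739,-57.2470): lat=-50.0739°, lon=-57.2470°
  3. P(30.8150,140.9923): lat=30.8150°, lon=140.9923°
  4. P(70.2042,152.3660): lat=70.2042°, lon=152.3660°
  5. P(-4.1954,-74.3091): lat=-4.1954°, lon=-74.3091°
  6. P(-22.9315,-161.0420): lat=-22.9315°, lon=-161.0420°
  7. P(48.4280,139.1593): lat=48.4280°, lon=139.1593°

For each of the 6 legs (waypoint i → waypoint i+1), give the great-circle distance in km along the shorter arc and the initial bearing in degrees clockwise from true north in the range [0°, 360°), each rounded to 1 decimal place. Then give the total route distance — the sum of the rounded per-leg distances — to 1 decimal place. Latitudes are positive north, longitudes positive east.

Leg 1: dist=17591.1 km, bearing=39.7°
Leg 2: dist=17390.6 km, bearing=222.2°
Leg 3: dist=4436.9 km, bearing=6.0°
Leg 4: dist=11952.6 km, bearing=49.5°
Leg 5: dist=9491.9 km, bearing=247.3°
Leg 6: dist=9906.1 km, bearing=325.0°
Total: 70769.2 km

Leg 1: φ1=1.2084538, φ2=-0.8739544, Δφ=-2.0824082, Δλ=-3.5198648 rad; a=sin²(Δφ/2)+cosφ1·cosφ2·sin²(Δλ/2)=0.9642458935; c=2·atan2(√a, √(1-a))=2.761126926; dist=6371·c=17591.140 ≈ 17591.1 km; running total=17591.1 km
Leg 1 bearing: y=sinΔλ·cosφ2=0.23702624, x=cosφ1·sinφ2-sinφ1·cosφ2·cosΔλ=0.28586983; θ=atan2(y, x)=39.6635° ≈ 39.7°
Leg 2: φ1=-0.8739544, φ2=0.5378232, Δφ=1.4117776, Δλ=3.4599285 rad; a=sin²(Δφ/2)+cosφ1·cosφ2·sin²(Δλ/2)=0.9581722524; c=2·atan2(√a, √(1-a))=2.729649430; dist=6371·c=17390.597 ≈ 17390.6 km; running total=34981.7 km
Leg 2 bearing: y=sinΔλ·cosφ2=-0.26880084, x=cosφ1·sinφ2-sinφ1·cosφ2·cosΔλ=-0.29674713; θ=atan2(y, x)=-137.8289° <0 so +360° → 222.1711° ≈ 222.2°
Leg 3: φ1=0.5378232, φ2=1.2252944, Δφ=0.6874712, Δλ=0.1985085 rad; a=sin²(Δφ/2)+cosφ1·cosφ2·sin²(Δλ/2)=0.1164293583; c=2·atan2(√a, √(1-a))=0.696423581; dist=6371·c=4436.915 ≈ 4436.9 km; running total=39418.6 km
Leg 3 bearing: y=sinΔλ·cosφ2=0.06678801, x=cosφ1·sinφ2-sinφ1·cosφ2·cosΔλ=0.63799186; θ=atan2(y, x)=5.9762° ≈ 6.0°
Leg 4: φ1=1.2252944, φ2=-0.0732235, Δφ=-1.2985180, Δλ=-3.9562268 rad; a=sin²(Δφ/2)+cosφ1·cosφ2·sin²(Δλ/2)=0.6502923445; c=2·atan2(√a, √(1-a))=1.876101960; dist=6371·c=11952.646 ≈ 11952.6 km; running total=51371.2 km
Leg 4 bearing: y=sinΔλ·cosφ2=0.72552527, x=cosφ1·sinφ2-sinφ1·cosφ2·cosΔλ=0.61908152; θ=atan2(y, x)=49.5263° ≈ 49.5°
Leg 5: φ1=-0.0732235, φ2=-0.4002302, Δφ=-0.3270066, Δλ=-1.5137747 rad; a=sin²(Δφ/2)+cosφ1·cosφ2·sin²(Δλ/2)=0.4595745836; c=2·atan2(√a, √(1-a))=1.489857149; dist=6371·c=9491.880 ≈ 9491.9 km; running total=60863.1 km
Leg 5 bearing: y=sinΔλ·cosφ2=-0.91947449, x=cosφ1·sinφ2-sinφ1·cosφ2·cosΔλ=-0.38474643; θ=atan2(y, x)=-112.7065° <0 so +360° → 247.2935° ≈ 247.3°
Leg 6: φ1=-0.4002302, φ2=0.8452281, Δφ=1.2454582, Δλ=5.2395011 rad; a=sin²(Δφ/2)+cosφ1·cosφ2·sin²(Δλ/2)=0.4920367424; c=2·atan2(√a, √(1-a))=1.554869138; dist=6371·c=9906.071 ≈ 9906.1 km; running total=70769.2 km
Leg 6 bearing: y=sinΔλ·cosφ2=-0.57349121, x=cosφ1·sinφ2-sinφ1·cosφ2·cosΔλ=0.81905688; θ=atan2(y, x)=-34.9991° <0 so +360° → 325.0009° ≈ 325.0°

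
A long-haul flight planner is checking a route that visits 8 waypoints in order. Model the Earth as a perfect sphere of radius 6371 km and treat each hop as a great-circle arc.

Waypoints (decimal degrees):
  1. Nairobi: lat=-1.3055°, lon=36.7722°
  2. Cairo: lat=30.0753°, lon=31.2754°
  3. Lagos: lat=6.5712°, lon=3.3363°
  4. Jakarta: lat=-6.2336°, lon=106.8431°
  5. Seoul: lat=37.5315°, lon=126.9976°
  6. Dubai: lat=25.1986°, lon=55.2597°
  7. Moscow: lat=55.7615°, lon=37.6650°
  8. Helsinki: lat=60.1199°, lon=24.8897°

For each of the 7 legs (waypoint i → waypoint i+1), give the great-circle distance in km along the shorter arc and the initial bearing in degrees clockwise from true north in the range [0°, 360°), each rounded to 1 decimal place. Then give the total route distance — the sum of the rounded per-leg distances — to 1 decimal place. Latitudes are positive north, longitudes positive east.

Leg 1: dist=3537.8 km, bearing=351.0°
Leg 2: dist=3917.5 km, bearing=233.8°
Leg 3: dist=11571.9 km, bearing=94.8°
Leg 4: dist=5296.3 km, bearing=21.7°
Leg 5: dist=6787.1 km, bearing=280.9°
Leg 6: dist=3686.0 km, bearing=341.9°
Leg 7: dist=894.1 km, bearing=308.0°
Total: 35690.7 km

Leg 1: φ1=-0.0227853, φ2=0.5249130, Δφ=0.5476983, Δλ=-0.0959373 rad; a=sin²(Δφ/2)+cosφ1·cosφ2·sin²(Δλ/2)=0.0751264876; c=2·atan2(√a, √(1-a))=0.555291074; dist=6371·c=3537.759 ≈ 3537.8 km; running total=3537.8 km
Leg 1 bearing: y=sinΔλ·cosφ2=-0.08289369, x=cosφ1·sinφ2-sinφ1·cosφ2·cosΔλ=0.52063291; θ=atan2(y, x)=-9.0465° <0 so +360° → 350.9535° ≈ 351.0°
Leg 2: φ1=0.5249130, φ2=0.1146891, Δφ=-0.4102239, Δλ=-0.4876293 rad; a=sin²(Δφ/2)+cosφ1·cosφ2·sin²(Δλ/2)=0.0915839020; c=2·atan2(√a, √(1-a))=0.614898167; dist=6371·c=3917.516 ≈ 3917.5 km; running total=7455.3 km
Leg 2 bearing: y=sinΔλ·cosφ2=-0.46545474, x=cosφ1·sinφ2-sinφ1·cosφ2·cosΔλ=-0.34078886; θ=atan2(y, x)=-126.2102° <0 so +360° → 233.7898° ≈ 233.8°
Leg 3: φ1=0.1146891, φ2=-0.1087968, Δφ=-0.2234859, Δλ=1.8065345 rad; a=sin²(Δφ/2)+cosφ1·cosφ2·sin²(Δλ/2)=0.6215402138; c=2·atan2(√a, √(1-a))=1.816336599; dist=6371·c=11571.880 ≈ 11571.9 km; running total=19027.2 km
Leg 3 bearing: y=sinΔλ·cosφ2=0.96659319, x=cosφ1·sinφ2-sinφ1·cosφ2·cosΔλ=-0.08129885; θ=atan2(y, x)=94.8078° ≈ 94.8°
Leg 4: φ1=-0.1087968, φ2=0.6550482, Δφ=0.7638451, Δλ=0.3517624 rad; a=sin²(Δφ/2)+cosφ1·cosφ2·sin²(Δλ/2)=0.1630450775; c=2·atan2(√a, √(1-a))=0.831308168; dist=6371·c=5296.264 ≈ 5296.3 km; running total=24323.5 km
Leg 4 bearing: y=sinΔλ·cosφ2=0.27323676, x=cosφ1·sinφ2-sinφ1·cosφ2·cosΔλ=0.68643076; θ=atan2(y, x)=21.7052° ≈ 21.7°
Leg 5: φ1=0.6550482, φ2=0.4397985, Δφ=-0.2152497, Δλ=-1.2520626 rad; a=sin²(Δφ/2)+cosφ1·cosφ2·sin²(Δλ/2)=0.2578871440; c=2·atan2(√a, √(1-a))=1.065318334; dist=6371·c=6787.143 ≈ 6787.1 km; running total=31110.6 km
Leg 5 bearing: y=sinΔλ·cosφ2=-0.85926348, x=cosφ1·sinφ2-sinφ1·cosφ2·cosΔλ=0.16489915; θ=atan2(y, x)=-79.1366° <0 so +360° → 280.8634° ≈ 280.9°
Leg 6: φ1=0.4397985, φ2=0.9732218, Δφ=0.5334232, Δλ=-0.3070854 rad; a=sin²(Δφ/2)+cosφ1·cosφ2·sin²(Δλ/2)=0.0813723933; c=2·atan2(√a, √(1-a))=0.578552179; dist=6371·c=3685.956 ≈ 3686.0 km; running total=34796.6 km
Leg 6 bearing: y=sinΔλ·cosφ2=-0.17007549, x=cosφ1·sinφ2-sinφ1·cosφ2·cosΔλ=0.51969033; θ=atan2(y, x)=-18.1214° <0 so +360° → 341.8786° ≈ 341.9°
Leg 7: φ1=0.9732218, φ2=1.0492902, Δφ=0.0760684, Δλ=-0.2229710 rad; a=sin²(Δφ/2)+cosφ1·cosφ2·sin²(Δλ/2)=0.0049153397; c=2·atan2(√a, √(1-a))=0.140334092; dist=6371·c=894.069 ≈ 894.1 km; running total=35690.7 km
Leg 7 bearing: y=sinΔλ·cosφ2=-0.11016306, x=cosφ1·sinφ2-sinφ1·cosφ2·cosΔλ=0.08619059; θ=atan2(y, x)=-51.9607° <0 so +360° → 308.0393° ≈ 308.0°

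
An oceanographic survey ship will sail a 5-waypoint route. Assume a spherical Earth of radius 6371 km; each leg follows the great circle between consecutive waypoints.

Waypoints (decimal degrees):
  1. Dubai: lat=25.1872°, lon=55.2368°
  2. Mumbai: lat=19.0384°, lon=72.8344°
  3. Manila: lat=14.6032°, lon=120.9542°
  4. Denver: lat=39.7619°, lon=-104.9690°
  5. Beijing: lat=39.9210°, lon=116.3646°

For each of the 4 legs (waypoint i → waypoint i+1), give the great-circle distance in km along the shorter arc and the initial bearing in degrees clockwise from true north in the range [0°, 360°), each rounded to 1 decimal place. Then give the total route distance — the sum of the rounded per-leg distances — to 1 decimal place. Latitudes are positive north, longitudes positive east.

Leg 1: φ1=0.4395996, φ2=0.3322828, Δφ=-0.1073168, Δλ=0.3071361 rad; a=sin²(Δφ/2)+cosφ1·cosφ2·sin²(Δλ/2)=0.0228919361; c=2·atan2(√a, √(1-a))=0.303768207; dist=6371·c=1935.307 ≈ 1935.3 km; running total=1935.3 km
Leg 1 bearing: y=sinΔλ·cosφ2=0.28579256, x=cosφ1·sinφ2-sinφ1·cosφ2·cosΔλ=-0.08828472; θ=atan2(y, x)=107.1665° ≈ 107.2°
Leg 2: φ1=0.3322828, φ2=0.2548739, Δφ=-0.0774088, Δλ=0.8398489 rad; a=sin²(Δφ/2)+cosφ1·cosφ2·sin²(Δλ/2)=0.1535420808; c=2·atan2(√a, √(1-a))=0.805271036; dist=6371·c=5130.382 ≈ 5130.4 km; running total=7065.7 km
Leg 2 bearing: y=sinΔλ·cosφ2=0.72048992, x=cosφ1·sinφ2-sinφ1·cosφ2·cosΔλ=0.02760290; θ=atan2(y, x)=87.8060° ≈ 87.8°
Leg 3: φ1=0.2548739, φ2=0.6939761, Δφ=0.4391022, Δλ=-3.9431037 rad; a=sin²(Δφ/2)+cosφ1·cosφ2·sin²(Δλ/2)=0.6780993192; c=2·atan2(√a, √(1-a))=1.934992856; dist=6371·c=12327.839 ≈ 12327.8 km; running total=19393.5 km
Leg 3 bearing: y=sinΔλ·cosφ2=0.55224672, x=cosφ1·sinφ2-sinφ1·cosφ2·cosΔλ=0.75375466; θ=atan2(y, x)=36.2288° ≈ 36.2°
Leg 4: φ1=0.6939761, φ2=0.6967529, Δφ=0.0027768, Δλ=3.8630001 rad; a=sin²(Δφ/2)+cosφ1·cosφ2·sin²(Δλ/2)=0.5161131787; c=2·atan2(√a, √(1-a))=1.603028265; dist=6371·c=10212.893 ≈ 10212.9 km; running total=29606.4 km
Leg 4 bearing: y=sinΔλ·cosφ2=-0.50651287, x=cosφ1·sinφ2-sinφ1·cosφ2·cosΔλ=0.86162995; θ=atan2(y, x)=-30.4493° <0 so +360° → 329.5507° ≈ 329.6°

Leg 1: dist=1935.3 km, bearing=107.2°
Leg 2: dist=5130.4 km, bearing=87.8°
Leg 3: dist=12327.8 km, bearing=36.2°
Leg 4: dist=10212.9 km, bearing=329.6°
Total: 29606.4 km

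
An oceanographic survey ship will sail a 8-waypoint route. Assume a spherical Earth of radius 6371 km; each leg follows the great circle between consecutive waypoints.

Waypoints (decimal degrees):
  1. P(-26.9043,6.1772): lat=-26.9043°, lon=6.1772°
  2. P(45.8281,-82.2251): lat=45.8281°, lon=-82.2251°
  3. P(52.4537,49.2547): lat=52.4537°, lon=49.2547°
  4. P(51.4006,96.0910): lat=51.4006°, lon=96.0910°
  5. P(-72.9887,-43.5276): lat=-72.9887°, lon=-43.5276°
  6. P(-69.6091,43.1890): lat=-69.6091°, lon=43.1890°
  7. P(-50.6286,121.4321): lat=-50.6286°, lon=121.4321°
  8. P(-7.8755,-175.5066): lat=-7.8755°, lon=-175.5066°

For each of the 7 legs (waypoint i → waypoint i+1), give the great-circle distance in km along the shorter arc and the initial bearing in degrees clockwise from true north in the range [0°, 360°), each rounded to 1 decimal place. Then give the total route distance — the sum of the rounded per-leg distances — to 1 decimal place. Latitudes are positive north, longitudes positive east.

Leg 1: dist=11997.1 km, bearing=313.0°
Leg 2: dist=8150.2 km, bearing=28.5°
Leg 3: dist=3156.9 km, bearing=73.1°
Leg 4: dist=16948.4 km, bearing=204.2°
Leg 5: dist=2841.7 km, bearing=126.3°
Leg 6: dist=4412.0 km, bearing=103.4°
Leg 7: dist=7451.0 km, bearing=73.6°
Total: 54957.3 km

Leg 1: φ1=-0.4695686, φ2=0.7998512, Δφ=1.2694199, Δλ=-1.5429112 rad; a=sin²(Δφ/2)+cosφ1·cosφ2·sin²(Δλ/2)=0.6536162652; c=2·atan2(√a, √(1-a))=1.883079866; dist=6371·c=11997.102 ≈ 11997.1 km; running total=11997.1 km
Leg 1 bearing: y=sinΔλ·cosφ2=-0.69654252, x=cosφ1·sinφ2-sinφ1·cosφ2·cosΔλ=0.64841089; θ=atan2(y, x)=-47.0496° <0 so +360° → 312.9504° ≈ 313.0°
Leg 2: φ1=0.7998512, φ2=0.9154898, Δφ=0.1156385, Δλ=2.2947554 rad; a=sin²(Δφ/2)+cosφ1·cosφ2·sin²(Δλ/2)=0.3562905287; c=2·atan2(√a, √(1-a))=1.279265346; dist=6371·c=8150.200 ≈ 8150.2 km; running total=20147.3 km
Leg 2 bearing: y=sinΔλ·cosφ2=0.45655770, x=cosφ1·sinφ2-sinφ1·cosφ2·cosΔλ=0.84198897; θ=atan2(y, x)=28.4682° ≈ 28.5°
Leg 3: φ1=0.9154898, φ2=0.8971097, Δφ=-0.0183801, Δλ=0.8174476 rad; a=sin²(Δφ/2)+cosφ1·cosφ2·sin²(Δλ/2)=0.0601380854; c=2·atan2(√a, √(1-a))=0.495515258; dist=6371·c=3156.928 ≈ 3156.9 km; running total=23304.2 km
Leg 3 bearing: y=sinΔλ·cosφ2=0.45505317, x=cosφ1·sinφ2-sinφ1·cosφ2·cosΔλ=0.13788618; θ=atan2(y, x)=73.1426° ≈ 73.1°
Leg 4: φ1=0.8971097, φ2=-1.2738931, Δφ=-2.1710028, Δλ=-2.4368043 rad; a=sin²(Δφ/2)+cosφ1·cosφ2·sin²(Δλ/2)=0.9431836438; c=2·atan2(√a, √(1-a))=2.660235255; dist=6371·c=16948.359 ≈ 16948.4 km; running total=40252.6 km
Leg 4 bearing: y=sinΔλ·cosφ2=-0.18954182, x=cosφ1·sinφ2-sinφ1·cosφ2·cosΔλ=-0.42240612; θ=atan2(y, x)=-155.8333° <0 so +360° → 204.1667° ≈ 204.2°
Leg 5: φ1=-1.2738931, φ2=-1.2149080, Δφ=0.0589851, Δλ=1.5134902 rad; a=sin²(Δφ/2)+cosφ1·cosφ2·sin²(Δλ/2)=0.0489178089; c=2·atan2(√a, √(1-a))=0.446035640; dist=6371·c=2841.693 ≈ 2841.7 km; running total=43094.3 km
Leg 5 bearing: y=sinΔλ·cosφ2=0.34785123, x=cosφ1·sinφ2-sinφ1·cosφ2·cosΔλ=-0.25514496; θ=atan2(y, x)=126.2596° ≈ 126.3°
Leg 6: φ1=-1.2149080, φ2=-0.8836358, Δφ=0.3312722, Δλ=1.3655997 rad; a=sin²(Δφ/2)+cosφ1·cosφ2·sin²(Δλ/2)=0.1151780183; c=2·atan2(√a, √(1-a))=0.692513000; dist=6371·c=4412.000 ≈ 4412.0 km; running total=47506.3 km
Leg 6 bearing: y=sinΔλ·cosφ2=0.62103676, x=cosφ1·sinφ2-sinφ1·cosφ2·cosΔλ=-0.14819418; θ=atan2(y, x)=103.4212° ≈ 103.4°
Leg 7: φ1=-0.8836358, φ2=-0.1374534, Δφ=0.7461824, Δλ=-5.1825580 rad; a=sin²(Δφ/2)+cosφ1·cosφ2·sin²(Δλ/2)=0.3047024114; c=2·atan2(√a, √(1-a))=1.169518286; dist=6371·c=7451.001 ≈ 7451.0 km; running total=54957.3 km
Leg 7 bearing: y=sinΔλ·cosφ2=0.88308331, x=cosφ1·sinφ2-sinφ1·cosφ2·cosΔλ=0.25999860; θ=atan2(y, x)=73.5944° ≈ 73.6°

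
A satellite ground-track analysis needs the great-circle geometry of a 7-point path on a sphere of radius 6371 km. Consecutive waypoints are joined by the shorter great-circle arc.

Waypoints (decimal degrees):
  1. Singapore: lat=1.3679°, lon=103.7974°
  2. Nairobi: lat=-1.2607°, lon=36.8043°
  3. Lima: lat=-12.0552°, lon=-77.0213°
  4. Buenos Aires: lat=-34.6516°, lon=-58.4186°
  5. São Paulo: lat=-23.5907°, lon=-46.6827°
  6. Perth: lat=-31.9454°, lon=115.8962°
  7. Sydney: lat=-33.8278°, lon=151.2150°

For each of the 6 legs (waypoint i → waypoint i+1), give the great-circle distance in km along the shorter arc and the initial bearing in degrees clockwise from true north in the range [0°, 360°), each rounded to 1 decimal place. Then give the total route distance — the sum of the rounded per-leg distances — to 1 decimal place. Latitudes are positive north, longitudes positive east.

Leg 1: φ1=0.0238744, φ2=-0.0220034, Δφ=-0.0458777, Δλ=-1.1692502 rad; a=sin²(Δφ/2)+cosφ1·cosφ2·sin²(Δλ/2)=0.3049446038; c=2·atan2(√a, √(1-a))=1.170044411; dist=6371·c=7454.353 ≈ 7454.4 km; running total=7454.4 km
Leg 1 bearing: y=sinΔλ·cosφ2=-0.92023498, x=cosφ1·sinφ2-sinφ1·cosφ2·cosΔλ=-0.03132328; θ=atan2(y, x)=-91.9495° <0 so +360° → 268.0505° ≈ 268.1°
Leg 2: φ1=-0.0220034, φ2=-0.2104029, Δφ=-0.1883996, Δλ=-1.9866315 rad; a=sin²(Δφ/2)+cosφ1·cosφ2·sin²(Δλ/2)=0.6951774273; c=2·atan2(√a, √(1-a))=1.971813321; dist=6371·c=12562.423 ≈ 12562.4 km; running total=20016.8 km
Leg 2 bearing: y=sinΔλ·cosφ2=-0.89460550, x=cosφ1·sinφ2-sinφ1·cosφ2·cosΔλ=-0.21749504; θ=atan2(y, x)=-103.6646° <0 so +360° → 256.3354° ≈ 256.3°
Leg 3: φ1=-0.2104029, φ2=-0.6047845, Δφ=-0.3943816, Δλ=0.3246784 rad; a=sin²(Δφ/2)+cosφ1·cosφ2·sin²(Δλ/2)=0.0593985832; c=2·atan2(√a, √(1-a))=0.492395733; dist=6371·c=3137.053 ≈ 3137.1 km; running total=23153.9 km
Leg 3 bearing: y=sinΔλ·cosφ2=0.26242053, x=cosφ1·sinφ2-sinφ1·cosφ2·cosΔλ=-0.39321372; θ=atan2(y, x)=146.2819° ≈ 146.3°
Leg 4: φ1=-0.6047845, φ2=-0.4117354, Δφ=0.1930491, Δλ=0.2048301 rad; a=sin²(Δφ/2)+cosφ1·cosφ2·sin²(Δλ/2)=0.0171677704; c=2·atan2(√a, √(1-a))=0.262807337; dist=6371·c=1674.346 ≈ 1674.3 km; running total=24828.2 km
Leg 4 bearing: y=sinΔλ·cosφ2=0.18640214, x=cosφ1·sinφ2-sinφ1·cosφ2·cosΔλ=0.18095965; θ=atan2(y, x)=45.8488° ≈ 45.8°
Leg 5: φ1=-0.4117354, φ2=-0.5575524, Δφ=-0.1458170, Δλ=2.8375371 rad; a=sin²(Δφ/2)+cosφ1·cosφ2·sin²(Δλ/2)=0.7651083806; c=2·atan2(√a, √(1-a))=2.129652528; dist=6371·c=13568.016 ≈ 13568.0 km; running total=38396.2 km
Leg 5 bearing: y=sinΔλ·cosφ2=0.25405005, x=cosφ1·sinφ2-sinφ1·cosφ2·cosΔλ=-0.80890590; θ=atan2(y, x)=162.5643° ≈ 162.6°
Leg 6: φ1=-0.5575524, φ2=-0.5904065, Δφ=-0.0328541, Δλ=0.6164293 rad; a=sin²(Δφ/2)+cosφ1·cosφ2·sin²(Δλ/2)=0.0651394319; c=2·atan2(√a, √(1-a))=0.516159312; dist=6371·c=3288.451 ≈ 3288.5 km; running total=41684.7 km
Leg 6 bearing: y=sinΔλ·cosφ2=0.48025712, x=cosφ1·sinφ2-sinφ1·cosφ2·cosΔλ=-0.11374642; θ=atan2(y, x)=103.3247° ≈ 103.3°

Leg 1: dist=7454.4 km, bearing=268.1°
Leg 2: dist=12562.4 km, bearing=256.3°
Leg 3: dist=3137.1 km, bearing=146.3°
Leg 4: dist=1674.3 km, bearing=45.8°
Leg 5: dist=13568.0 km, bearing=162.6°
Leg 6: dist=3288.5 km, bearing=103.3°
Total: 41684.7 km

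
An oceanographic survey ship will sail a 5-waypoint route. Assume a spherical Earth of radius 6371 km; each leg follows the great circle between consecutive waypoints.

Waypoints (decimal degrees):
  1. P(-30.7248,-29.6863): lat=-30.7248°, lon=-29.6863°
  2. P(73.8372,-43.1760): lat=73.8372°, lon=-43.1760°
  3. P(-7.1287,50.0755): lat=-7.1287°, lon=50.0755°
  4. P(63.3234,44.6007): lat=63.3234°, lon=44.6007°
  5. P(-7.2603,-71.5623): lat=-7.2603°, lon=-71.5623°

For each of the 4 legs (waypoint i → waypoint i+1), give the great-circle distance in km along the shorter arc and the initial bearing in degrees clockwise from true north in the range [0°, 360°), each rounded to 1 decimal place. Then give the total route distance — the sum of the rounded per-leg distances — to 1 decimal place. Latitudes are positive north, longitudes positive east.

Leg 1: dist=11670.3 km, bearing=356.1°
Leg 2: dist=10869.4 km, bearing=88.9°
Leg 3: dist=7847.6 km, bearing=357.4°
Leg 4: dist=12010.9 km, bearing=290.6°
Total: 42398.2 km

Leg 1: φ1=-0.5362489, φ2=1.2887023, Δφ=1.8249512, Δλ=-0.2354397 rad; a=sin²(Δφ/2)+cosφ1·cosφ2·sin²(Δλ/2)=0.6290145761; c=2·atan2(√a, √(1-a))=1.831778047; dist=6371·c=11670.258 ≈ 11670.3 km; running total=11670.3 km
Leg 1 bearing: y=sinΔλ·cosφ2=-0.06493496, x=cosφ1·sinφ2-sinφ1·cosφ2·cosΔλ=0.96395249; θ=atan2(y, x)=-3.8538° <0 so +360° → 356.1462° ≈ 356.1°
Leg 2: φ1=1.2887023, φ2=-0.1244193, Δφ=-1.4131215, Δλ=1.6275457 rad; a=sin²(Δφ/2)+cosφ1·cosφ2·sin²(Δλ/2)=0.5674300746; c=2·atan2(√a, √(1-a))=1.706068648; dist=6371·c=10869.363 ≈ 10869.4 km; running total=22539.7 km
Leg 2 bearing: y=sinΔλ·cosφ2=0.99067253, x=cosφ1·sinφ2-sinφ1·cosφ2·cosΔλ=0.01951097; θ=atan2(y, x)=88.8717° ≈ 88.9°
Leg 3: φ1=-0.1244193, φ2=1.1052018, Δφ=1.2296211, Δλ=-0.0955533 rad; a=sin²(Δφ/2)+cosφ1·cosφ2·sin²(Δλ/2)=0.3337186895; c=2·atan2(√a, √(1-a))=1.231776763; dist=6371·c=7847.6498 ≈ 7847.6 km; running total=30387.3 km
Leg 3 bearing: y=sinΔλ·cosφ2=-0.04283379, x=cosφ1·sinφ2-sinφ1·cosφ2·cosΔλ=0.94210794; θ=atan2(y, x)=-2.6032° <0 so +360° → 357.3968° ≈ 357.4°
Leg 4: φ1=1.1052018, φ2=-0.1267161, Δφ=-1.2319180, Δλ=-2.0274268 rad; a=sin²(Δφ/2)+cosφ1·cosφ2·sin²(Δλ/2)=0.6546467860; c=2·atan2(√a, √(1-a))=1.885246417; dist=6371·c=12010.905 ≈ 12010.9 km; running total=42398.2 km
Leg 4 bearing: y=sinΔλ·cosφ2=-0.89034701, x=cosφ1·sinφ2-sinφ1·cosφ2·cosΔλ=0.33409532; θ=atan2(y, x)=-69.4318° <0 so +360° → 290.5682° ≈ 290.6°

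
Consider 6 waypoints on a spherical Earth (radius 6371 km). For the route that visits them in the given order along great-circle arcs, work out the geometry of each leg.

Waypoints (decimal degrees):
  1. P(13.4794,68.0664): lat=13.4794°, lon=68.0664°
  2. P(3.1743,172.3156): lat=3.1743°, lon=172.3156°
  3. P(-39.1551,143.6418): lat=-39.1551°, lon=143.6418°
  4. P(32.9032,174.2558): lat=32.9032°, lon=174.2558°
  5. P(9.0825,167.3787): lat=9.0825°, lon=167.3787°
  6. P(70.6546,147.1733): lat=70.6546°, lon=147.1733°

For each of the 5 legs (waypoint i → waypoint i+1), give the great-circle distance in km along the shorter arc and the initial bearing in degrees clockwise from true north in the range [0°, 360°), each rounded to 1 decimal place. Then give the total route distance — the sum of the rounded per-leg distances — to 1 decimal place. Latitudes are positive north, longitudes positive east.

Leg 1: φ1=0.2352599, φ2=0.0554020, Δφ=-0.1798579, Δλ=1.8194918 rad; a=sin²(Δφ/2)+cosφ1·cosφ2·sin²(Δλ/2)=0.6130424659; c=2·atan2(√a, √(1-a))=1.798852989; dist=6371·c=11460.492 ≈ 11460.5 km; running total=11460.5 km
Leg 1 bearing: y=sinΔλ·cosφ2=0.96774725, x=cosφ1·sinφ2-sinφ1·cosφ2·cosΔλ=0.11113442; θ=atan2(y, x)=83.4489° ≈ 83.4°
Leg 2: φ1=0.0554020, φ2=-0.6833854, Δφ=-0.7387874, Δλ=-0.5004522 rad; a=sin²(Δφ/2)+cosφ1·cosφ2·sin²(Δλ/2)=0.1778319748; c=2·atan2(√a, √(1-a))=0.870641562; dist=6371·c=5546.857 ≈ 5546.9 km; running total=17007.4 km
Leg 2 bearing: y=sinΔλ·cosφ2=-0.37207322, x=cosφ1·sinφ2-sinφ1·cosφ2·cosΔλ=-0.66812616; θ=atan2(y, x)=-150.8870° <0 so +360° → 209.1130° ≈ 209.1°
Leg 3: φ1=-0.6833854, φ2=0.5742692, Δφ=1.2576546, Δλ=0.5343151 rad; a=sin²(Δφ/2)+cosφ1·cosφ2·sin²(Δλ/2)=0.3913479591; c=2·atan2(√a, √(1-a))=1.351744627; dist=6371·c=8611.965 ≈ 8612.0 km; running total=25619.4 km
Leg 3 bearing: y=sinΔλ·cosφ2=0.42756241, x=cosφ1·sinφ2-sinφ1·cosφ2·cosΔλ=0.87747896; θ=atan2(y, x)=25.9782° ≈ 26.0°
Leg 4: φ1=0.5742692, φ2=0.1585195, Δφ=-0.4157496, Δλ=-0.1200280 rad; a=sin²(Δφ/2)+cosφ1·cosφ2·sin²(Δλ/2)=0.0455755308; c=2·atan2(√a, √(1-a))=0.430280124; dist=6371·c=2741.315 ≈ 2741.3 km; running total=28360.7 km
Leg 4 bearing: y=sinΔλ·cosφ2=-0.11823875, x=cosφ1·sinφ2-sinφ1·cosφ2·cosΔλ=-0.40001651; θ=atan2(y, x)=-163.5331° <0 so +360° → 196.4669° ≈ 196.5°
Leg 5: φ1=0.1585195, φ2=1.2331554, Δφ=1.0746359, Δλ=-0.3526508 rad; a=sin²(Δφ/2)+cosφ1·cosφ2·sin²(Δλ/2)=0.2720388125; c=2·atan2(√a, √(1-a))=1.097388034; dist=6371·c=6991.459 ≈ 6991.5 km; running total=35352.2 km
Leg 5 bearing: y=sinΔλ·cosφ2=-0.11441352, x=cosφ1·sinφ2-sinφ1·cosφ2·cosΔλ=0.88263488; θ=atan2(y, x)=-7.3859° <0 so +360° → 352.6141° ≈ 352.6°

Leg 1: dist=11460.5 km, bearing=83.4°
Leg 2: dist=5546.9 km, bearing=209.1°
Leg 3: dist=8612.0 km, bearing=26.0°
Leg 4: dist=2741.3 km, bearing=196.5°
Leg 5: dist=6991.5 km, bearing=352.6°
Total: 35352.2 km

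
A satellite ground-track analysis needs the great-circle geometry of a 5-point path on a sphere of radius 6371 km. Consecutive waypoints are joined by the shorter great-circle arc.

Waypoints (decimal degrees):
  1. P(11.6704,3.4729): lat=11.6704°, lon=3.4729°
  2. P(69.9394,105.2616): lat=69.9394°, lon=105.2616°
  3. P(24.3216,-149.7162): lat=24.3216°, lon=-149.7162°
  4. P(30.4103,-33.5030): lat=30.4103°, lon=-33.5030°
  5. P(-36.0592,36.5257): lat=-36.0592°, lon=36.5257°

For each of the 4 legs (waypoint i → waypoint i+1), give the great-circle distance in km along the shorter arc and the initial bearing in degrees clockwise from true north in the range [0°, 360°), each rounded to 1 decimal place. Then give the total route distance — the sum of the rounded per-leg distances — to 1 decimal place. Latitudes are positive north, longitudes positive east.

Leg 1: dist=9232.3 km, bearing=19.8°
Leg 2: dist=8027.2 km, bearing=67.6°
Leg 3: dist=10893.8 km, bearing=51.4°
Leg 4: dist=10388.9 km, bearing=130.4°
Total: 38542.2 km

Leg 1: φ1=0.2036869, φ2=1.2206728, Δφ=1.0169859, Δλ=1.7765480 rad; a=sin²(Δφ/2)+cosφ1·cosφ2·sin²(Δλ/2)=0.4393105012; c=2·atan2(√a, √(1-a))=1.449117292; dist=6371·c=9232.326 ≈ 9232.3 km; running total=9232.3 km
Leg 1 bearing: y=sinΔλ·cosφ2=0.33577889, x=cosφ1·sinφ2-sinφ1·cosφ2·cosΔλ=0.93408762; θ=atan2(y, x)=19.7721° ≈ 19.8°
Leg 2: φ1=1.2206728, φ2=0.4244920, Δφ=-0.7961808, Δλ=-4.4502021 rad; a=sin²(Δφ/2)+cosφ1·cosφ2·sin²(Δλ/2)=0.3470727908; c=2·atan2(√a, √(1-a))=1.259960602; dist=6371·c=8027.209 ≈ 8027.2 km; running total=17259.5 km
Leg 2 bearing: y=sinΔλ·cosφ2=0.88010660, x=cosφ1·sinφ2-sinφ1·cosφ2·cosΔλ=0.36313282; θ=atan2(y, x)=67.5789° ≈ 67.6°
Leg 3: φ1=0.4244920, φ2=0.5307599, Δφ=0.1062679, Δλ=2.0283030 rad; a=sin²(Δφ/2)+cosφ1·cosφ2·sin²(Δλ/2)=0.5693278197; c=2·atan2(√a, √(1-a))=1.709900139; dist=6371·c=10893.774 ≈ 10893.8 km; running total=28153.3 km
Leg 3 bearing: y=sinΔλ·cosφ2=0.77372823, x=cosφ1·sinφ2-sinφ1·cosφ2·cosΔλ=0.61815794; θ=atan2(y, x)=51.3774° ≈ 51.4°
Leg 4: φ1=0.5307599, φ2=-0.6293518, Δφ=-1.1601116, Δλ=1.2222314 rad; a=sin²(Δφ/2)+cosφ1·cosφ2·sin²(Δλ/2)=0.5299141485; c=2·atan2(√a, √(1-a))=1.630660373; dist=6371·c=10388.937 ≈ 10388.9 km; running total=38542.2 km
Leg 4 bearing: y=sinΔλ·cosφ2=0.75979460, x=cosφ1·sinφ2-sinφ1·cosφ2·cosΔλ=-0.64740462; θ=atan2(y, x)=130.4336° ≈ 130.4°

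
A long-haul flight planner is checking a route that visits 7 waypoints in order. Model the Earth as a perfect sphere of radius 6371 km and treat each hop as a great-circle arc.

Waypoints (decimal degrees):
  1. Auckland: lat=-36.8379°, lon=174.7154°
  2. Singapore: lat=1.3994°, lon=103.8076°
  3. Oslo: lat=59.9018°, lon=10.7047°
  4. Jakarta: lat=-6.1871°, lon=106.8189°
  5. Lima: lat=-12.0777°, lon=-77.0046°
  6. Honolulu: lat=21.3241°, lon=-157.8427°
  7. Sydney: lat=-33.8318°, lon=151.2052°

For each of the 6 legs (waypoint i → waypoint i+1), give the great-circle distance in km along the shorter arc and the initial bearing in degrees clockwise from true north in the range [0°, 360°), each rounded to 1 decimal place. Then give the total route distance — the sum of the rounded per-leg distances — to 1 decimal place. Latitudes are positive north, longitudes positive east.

Leg 1: dist=8417.0 km, bearing=282.9°
Leg 2: dist=10045.8 km, bearing=329.9°
Leg 3: dist=10943.3 km, bearing=87.8°
Leg 4: dist=17940.6 km, bearing=168.2°
Leg 5: dist=9567.9 km, bearing=292.8°
Leg 6: dist=8166.2 km, bearing=222.3°
Total: 65080.8 km

Leg 1: φ1=-0.6429426, φ2=0.0244241, Δφ=0.6673668, Δλ=-1.2375746 rad; a=sin²(Δφ/2)+cosφ1·cosφ2·sin²(Δλ/2)=0.3764696131; c=2·atan2(√a, √(1-a))=1.321150507; dist=6371·c=8417.0499 ≈ 8417.0 km; running total=8417.0 km
Leg 1 bearing: y=sinΔλ·cosφ2=-0.94471160, x=cosφ1·sinφ2-sinφ1·cosφ2·cosΔλ=0.21559445; θ=atan2(y, x)=-77.1446° <0 so +360° → 282.8554° ≈ 282.9°
Leg 2: φ1=0.0244241, φ2=1.0454836, Δφ=1.0210595, Δλ=-1.6249521 rad; a=sin²(Δφ/2)+cosφ1·cosφ2·sin²(Δλ/2)=0.5030040117; c=2·atan2(√a, √(1-a))=1.576804386; dist=6371·c=10045.821 ≈ 10045.8 km; running total=18462.8 km
Leg 2 bearing: y=sinΔλ·cosφ2=-0.50074835, x=cosφ1·sinφ2-sinφ1·cosφ2·cosΔλ=0.86557206; θ=atan2(y, x)=-30.0501° <0 so +360° → 329.9499° ≈ 329.9°
Leg 3: φ1=1.0454836, φ2=-0.1079853, Δφ=-1.1534689, Δλ=1.6775092 rad; a=sin²(Δφ/2)+cosφ1·cosφ2·sin²(Δλ/2)=0.5731729954; c=2·atan2(√a, √(1-a))=1.717669803; dist=6371·c=10943.274 ≈ 10943.3 km; running total=29406.1 km
Leg 3 bearing: y=sinΔλ·cosφ2=0.98851997, x=cosφ1·sinφ2-sinφ1·cosφ2·cosΔλ=0.03756499; θ=atan2(y, x)=87.8237° ≈ 87.8°
Leg 4: φ1=-0.1079853, φ2=-0.2107956, Δφ=-0.1028104, Δλ=-3.2083253 rad; a=sin²(Δφ/2)+cosφ1·cosφ2·sin²(Δλ/2)=0.9737271749; c=2·atan2(√a, √(1-a))=2.815978209; dist=6371·c=17940.597 ≈ 17940.6 km; running total=47346.7 km
Leg 4 bearing: y=sinΔλ·cosφ2=0.06520710, x=cosφ1·sinφ2-sinφ1·cosφ2·cosΔλ=-0.31317454; θ=atan2(y, x)=168.2383° ≈ 168.2°
Leg 5: φ1=-0.2107956, φ2=0.3721758, Δφ=0.5829714, Δλ=-1.4108910 rad; a=sin²(Δφ/2)+cosφ1·cosφ2·sin²(Δλ/2)=0.4655235937; c=2·atan2(√a, √(1-a))=1.501788758; dist=6371·c=9567.896 ≈ 9567.9 km; running total=56914.6 km
Leg 5 bearing: y=sinΔλ·cosφ2=-0.91965412, x=cosφ1·sinφ2-sinφ1·cosφ2·cosΔλ=0.38662876; θ=atan2(y, x)=-67.1978° <0 so +360° → 292.8022° ≈ 292.8°
Leg 6: φ1=0.3721758, φ2=-0.5904763, Δφ=-0.9626521, Δλ=5.3939034 rad; a=sin²(Δφ/2)+cosφ1·cosφ2·sin²(Δλ/2)=0.3574930824; c=2·atan2(√a, √(1-a))=1.281775465; dist=6371·c=8166.191 ≈ 8166.2 km; running total=65080.8 km
Leg 6 bearing: y=sinΔλ·cosφ2=-0.64511892, x=cosφ1·sinφ2-sinφ1·cosφ2·cosΔλ=-0.70893490; θ=atan2(y, x)=-137.6983° <0 so +360° → 222.3017° ≈ 222.3°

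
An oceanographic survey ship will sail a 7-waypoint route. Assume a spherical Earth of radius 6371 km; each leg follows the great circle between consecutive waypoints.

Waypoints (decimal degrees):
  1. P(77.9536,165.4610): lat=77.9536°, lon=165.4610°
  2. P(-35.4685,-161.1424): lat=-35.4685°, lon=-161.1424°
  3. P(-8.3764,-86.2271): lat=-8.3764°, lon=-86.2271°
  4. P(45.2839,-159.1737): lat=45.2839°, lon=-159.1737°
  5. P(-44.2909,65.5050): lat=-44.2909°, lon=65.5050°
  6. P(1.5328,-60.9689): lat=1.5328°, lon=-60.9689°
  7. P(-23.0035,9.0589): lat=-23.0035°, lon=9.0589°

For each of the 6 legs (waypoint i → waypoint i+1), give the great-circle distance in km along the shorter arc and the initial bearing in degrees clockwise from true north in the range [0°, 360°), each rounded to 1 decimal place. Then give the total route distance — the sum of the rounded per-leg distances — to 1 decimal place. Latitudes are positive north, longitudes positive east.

Leg 1: φ1=1.3605470, φ2=-0.6190421, Δφ=-1.9795891, Δλ=-5.7003047 rad; a=sin²(Δφ/2)+cosφ1·cosφ2·sin²(Δλ/2)=0.7127840661; c=2·atan2(√a, √(1-a))=2.010385941; dist=6371·c=12808.169 ≈ 12808.2 km; running total=12808.2 km
Leg 1 bearing: y=sinΔλ·cosφ2=0.44829024, x=cosφ1·sinφ2-sinφ1·cosφ2·cosΔλ=-0.78608373; θ=atan2(y, x)=150.3046° ≈ 150.3°
Leg 2: φ1=-0.6190421, φ2=-0.1461958, Δφ=0.4728463, Δλ=1.3075186 rad; a=sin²(Δφ/2)+cosφ1·cosφ2·sin²(Δλ/2)=0.3528890586; c=2·atan2(√a, √(1-a))=1.272155064; dist=6371·c=8104.900 ≈ 8104.9 km; running total=20913.1 km
Leg 2 bearing: y=sinΔλ·cosφ2=0.95524216, x=cosφ1·sinφ2-sinφ1·cosφ2·cosΔλ=0.03075540; θ=atan2(y, x)=88.1559° ≈ 88.2°
Leg 3: φ1=-0.1461958, φ2=0.7903532, Δφ=0.9365489, Δλ=-1.2731583 rad; a=sin²(Δφ/2)+cosφ1·cosφ2·sin²(Δλ/2)=0.4496901591; c=2·atan2(√a, √(1-a))=1.470006083; dist=6371·c=9365.409 ≈ 9365.4 km; running total=30278.5 km
Leg 3 bearing: y=sinΔλ·cosφ2=-0.67265866, x=cosφ1·sinφ2-sinφ1·cosφ2·cosΔλ=0.73307981; θ=atan2(y, x)=-42.5388° <0 so +360° → 317.4612° ≈ 317.5°
Leg 4: φ1=0.7903532, φ2=-0.7730220, Δφ=-1.5633752, Δλ=3.9213831 rad; a=sin²(Δφ/2)+cosφ1·cosφ2·sin²(Δλ/2)=0.9271649276; c=2·atan2(√a, √(1-a))=2.595056390; dist=6371·c=16533.104 ≈ 16533.1 km; running total=46811.6 km
Leg 4 bearing: y=sinΔλ·cosφ2=-0.50330331, x=cosφ1·sinφ2-sinφ1·cosφ2·cosΔλ=-0.12963901; θ=atan2(y, x)=-104.4441° <0 so +360° → 255.5559° ≈ 255.6°
Leg 5: φ1=-0.7730220, φ2=0.0267524, Δφ=0.7997744, Δλ=-2.2073860 rad; a=sin²(Δφ/2)+cosφ1·cosφ2·sin²(Δλ/2)=0.7220204624; c=2·atan2(√a, √(1-a))=2.030899915; dist=6371·c=12938.863 ≈ 12938.9 km; running total=59750.5 km
Leg 5 bearing: y=sinΔλ·cosφ2=-0.80384000, x=cosφ1·sinφ2-sinφ1·cosφ2·cosΔλ=-0.39581424; θ=atan2(y, x)=-116.2158° <0 so +360° → 243.7842° ≈ 243.8°
Leg 6: φ1=0.0267524, φ2=-0.4014868, Δφ=-0.4282392, Δλ=1.2222157 rad; a=sin²(Δφ/2)+cosφ1·cosφ2·sin²(Δλ/2)=0.3480812200; c=2·atan2(√a, √(1-a))=1.262078258; dist=6371·c=8040.701 ≈ 8040.7 km; running total=67791.2 km
Leg 6 bearing: y=sinΔλ·cosφ2=0.86512184, x=cosφ1·sinφ2-sinφ1·cosφ2·cosΔλ=-0.39905757; θ=atan2(y, x)=114.7626° ≈ 114.8°

Leg 1: dist=12808.2 km, bearing=150.3°
Leg 2: dist=8104.9 km, bearing=88.2°
Leg 3: dist=9365.4 km, bearing=317.5°
Leg 4: dist=16533.1 km, bearing=255.6°
Leg 5: dist=12938.9 km, bearing=243.8°
Leg 6: dist=8040.7 km, bearing=114.8°
Total: 67791.2 km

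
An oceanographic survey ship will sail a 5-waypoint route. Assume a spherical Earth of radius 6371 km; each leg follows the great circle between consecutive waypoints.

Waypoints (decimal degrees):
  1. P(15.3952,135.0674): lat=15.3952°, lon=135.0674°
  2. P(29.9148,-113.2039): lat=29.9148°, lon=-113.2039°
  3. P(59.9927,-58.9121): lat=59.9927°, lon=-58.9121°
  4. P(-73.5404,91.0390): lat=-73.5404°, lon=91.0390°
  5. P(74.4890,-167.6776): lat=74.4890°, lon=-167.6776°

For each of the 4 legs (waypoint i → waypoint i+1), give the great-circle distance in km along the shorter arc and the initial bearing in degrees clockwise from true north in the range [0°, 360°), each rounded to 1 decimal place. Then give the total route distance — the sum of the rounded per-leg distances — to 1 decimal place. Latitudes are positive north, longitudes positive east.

Leg 1: φ1=0.2686969, φ2=0.5221118, Δφ=0.2534148, Δλ=-4.3331516 rad; a=sin²(Δφ/2)+cosφ1·cosφ2·sin²(Δλ/2)=0.5884890695; c=2·atan2(√a, √(1-a))=1.748711598; dist=6371·c=11141.042 ≈ 11141.0 km; running total=11141.0 km
Leg 1 bearing: y=sinΔλ·cosφ2=0.80518171, x=cosφ1·sinφ2-sinφ1·cosφ2·cosΔλ=0.56600456; θ=atan2(y, x)=54.8946° ≈ 54.9°
Leg 2: φ1=0.5221118, φ2=1.0470701, Δφ=0.5249584, Δλ=0.9475707 rad; a=sin²(Δφ/2)+cosφ1·cosφ2·sin²(Δλ/2)=0.1575656096; c=2·atan2(√a, √(1-a))=0.816372724; dist=6371·c=5201.111 ≈ 5201.1 km; running total=16342.1 km
Leg 2 bearing: y=sinΔλ·cosφ2=0.40608959, x=cosφ1·sinφ2-sinφ1·cosφ2·cosΔλ=0.60501735; θ=atan2(y, x)=33.8696° ≈ 33.9°
Leg 3: φ1=1.0470701, φ2=-1.2835221, Δφ=-2.3305923, Δλ=2.6171404 rad; a=sin²(Δφ/2)+cosφ1·cosφ2·sin²(Δλ/2)=0.9765652031; c=2·atan2(√a, √(1-a))=2.834215470; dist=6371·c=18056.787 ≈ 18056.8 km; running total=34398.9 km
Leg 3 bearing: y=sinΔλ·cosφ2=0.14187897, x=cosφ1·sinφ2-sinφ1·cosφ2·cosΔλ=-0.26723171; θ=atan2(y, x)=152.0352° ≈ 152.0°
Leg 4: φ1=-1.2835221, φ2=1.3000783, Δφ=2.5836004, Δλ=-4.5154565 rad; a=sin²(Δφ/2)+cosφ1·cosφ2·sin²(Δλ/2)=0.9694585175; c=2·atan2(√a, √(1-a))=2.790266161; dist=6371·c=17776.786 ≈ 17776.8 km; running total=52175.7 km
Leg 4 bearing: y=sinΔλ·cosφ2=0.26225445, x=cosφ1·sinφ2-sinφ1·cosφ2·cosΔλ=0.22283941; θ=atan2(y, x)=49.6452° ≈ 49.6°

Leg 1: dist=11141.0 km, bearing=54.9°
Leg 2: dist=5201.1 km, bearing=33.9°
Leg 3: dist=18056.8 km, bearing=152.0°
Leg 4: dist=17776.8 km, bearing=49.6°
Total: 52175.7 km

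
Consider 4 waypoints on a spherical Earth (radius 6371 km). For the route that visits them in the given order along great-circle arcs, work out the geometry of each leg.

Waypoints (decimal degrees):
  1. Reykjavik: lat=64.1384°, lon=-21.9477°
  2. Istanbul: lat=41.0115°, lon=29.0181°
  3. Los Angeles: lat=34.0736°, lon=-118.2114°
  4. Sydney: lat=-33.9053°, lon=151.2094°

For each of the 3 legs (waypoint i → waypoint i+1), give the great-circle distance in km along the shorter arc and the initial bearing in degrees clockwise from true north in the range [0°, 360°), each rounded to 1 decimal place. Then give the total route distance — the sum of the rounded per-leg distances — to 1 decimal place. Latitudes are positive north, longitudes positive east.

Leg 1: φ1=1.1194263, φ2=0.7157857, Δφ=-0.4036406, Δλ=0.8895210 rad; a=sin²(Δφ/2)+cosφ1·cosφ2·sin²(Δλ/2)=0.1011089277; c=2·atan2(√a, √(1-a))=0.647188478; dist=6371·c=4123.238 ≈ 4123.2 km; running total=4123.2 km
Leg 1 bearing: y=sinΔλ·cosφ2=0.58613360, x=cosφ1·sinφ2-sinφ1·cosφ2·cosΔλ=-0.14138972; θ=atan2(y, x)=103.5620° ≈ 103.6°
Leg 2: φ1=0.7157857, φ2=0.5946965, Δφ=-0.1210892, Δλ=-2.5696395 rad; a=sin²(Δφ/2)+cosφ1·cosφ2·sin²(Δλ/2)=0.5789537785; c=2·atan2(√a, √(1-a))=1.729367591; dist=6371·c=11017.801 ≈ 11017.8 km; running total=15141.0 km
Leg 2 bearing: y=sinΔλ·cosφ2=-0.44834843, x=cosφ1·sinφ2-sinφ1·cosφ2·cosΔλ=0.87980048; θ=atan2(y, x)=-27.0035° <0 so +360° → 332.9965° ≈ 333.0°
Leg 3: φ1=0.5946965, φ2=-0.5917591, Δφ=-1.1864556, Δλ=4.7022800 rad; a=sin²(Δφ/2)+cosφ1·cosφ2·sin²(Δλ/2)=0.6597366663; c=2·atan2(√a, √(1-a))=1.895969968; dist=6371·c=12079.225 ≈ 12079.2 km; running total=27220.2 km
Leg 3 bearing: y=sinΔλ·cosφ2=-0.82991828, x=cosφ1·sinφ2-sinφ1·cosφ2·cosΔλ=-0.45735373; θ=atan2(y, x)=-118.8584° <0 so +360° → 241.1416° ≈ 241.1°

Leg 1: dist=4123.2 km, bearing=103.6°
Leg 2: dist=11017.8 km, bearing=333.0°
Leg 3: dist=12079.2 km, bearing=241.1°
Total: 27220.2 km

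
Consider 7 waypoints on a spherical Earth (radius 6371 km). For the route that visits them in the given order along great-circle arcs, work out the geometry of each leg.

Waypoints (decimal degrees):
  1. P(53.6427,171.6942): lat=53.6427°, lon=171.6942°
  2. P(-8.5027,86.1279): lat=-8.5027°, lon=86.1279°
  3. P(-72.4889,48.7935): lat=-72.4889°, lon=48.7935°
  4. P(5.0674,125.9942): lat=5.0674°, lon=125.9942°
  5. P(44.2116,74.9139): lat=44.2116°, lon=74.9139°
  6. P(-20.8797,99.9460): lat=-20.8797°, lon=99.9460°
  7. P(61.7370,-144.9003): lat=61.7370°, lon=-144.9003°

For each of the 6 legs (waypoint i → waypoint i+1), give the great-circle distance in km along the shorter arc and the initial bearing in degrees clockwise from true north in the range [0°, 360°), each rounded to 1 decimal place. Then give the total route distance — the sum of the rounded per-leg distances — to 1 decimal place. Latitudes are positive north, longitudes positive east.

Leg 1: dist=10477.8 km, bearing=261.4°
Leg 2: dist=7540.6 km, bearing=191.4°
Leg 3: dist=10121.2 km, bearing=76.3°
Leg 4: dist=6596.9 km, bearing=319.6°
Leg 5: dist=7673.1 km, bearing=154.9°
Leg 6: dist=13357.9 km, bearing=29.7°
Total: 55767.5 km

Leg 1: φ1=0.9362417, φ2=-0.1484001, Δφ=-1.0846418, Δλ=-1.4934137 rad; a=sin²(Δφ/2)+cosφ1·cosφ2·sin²(Δλ/2)=0.5368746576; c=2·atan2(√a, √(1-a))=1.644612659; dist=6371·c=10477.827 ≈ 10477.8 km; running total=10477.8 km
Leg 1 bearing: y=sinΔλ·cosφ2=-0.98604924, x=cosφ1·sinφ2-sinφ1·cosφ2·cosΔλ=-0.14922442; θ=atan2(y, x)=-98.6056° <0 so +360° → 261.3944° ≈ 261.4°
Leg 2: φ1=-0.1484001, φ2=-1.2651700, Δφ=-1.1167699, Δλ=-0.6516082 rad; a=sin²(Δφ/2)+cosφ1·cosφ2·sin²(Δλ/2)=0.3111922022; c=2·atan2(√a, √(1-a))=1.183576442; dist=6371·c=7540.566 ≈ 7540.6 km; running total=18018.4 km
Leg 2 bearing: y=sinΔλ·cosφ2=-0.18247986, x=cosφ1·sinφ2-sinφ1·cosφ2·cosΔλ=-0.90780370; θ=atan2(y, x)=-168.6343° <0 so +360° → 191.3657° ≈ 191.4°
Leg 3: φ1=-1.2651700, φ2=0.0884428, Δφ=1.3536128, Δλ=1.3474064 rad; a=sin²(Δφ/2)+cosφ1·cosφ2·sin²(Δλ/2)=0.5089183051; c=2·atan2(√a, √(1-a))=1.588633883; dist=6371·c=10121.186 ≈ 10121.2 km; running total=28139.6 km
Leg 3 bearing: y=sinΔλ·cosφ2=0.97134066, x=cosφ1·sinφ2-sinφ1·cosφ2·cosΔλ=0.23702146; θ=atan2(y, x)=76.2870° ≈ 76.3°
Leg 4: φ1=0.0884428, φ2=0.7716380, Δφ=0.6831952, Δλ=-0.8915194 rad; a=sin²(Δφ/2)+cosφ1·cosφ2·sin²(Δλ/2)=0.2449358899; c=2·atan2(√a, √(1-a))=1.035462467; dist=6371·c=6596.931 ≈ 6596.9 km; running total=34736.5 km
Leg 4 bearing: y=sinΔλ·cosφ2=-0.55766612, x=cosφ1·sinφ2-sinφ1·cosφ2·cosΔλ=0.65481119; θ=atan2(y, x)=-40.4192° <0 so +360° → 319.5808° ≈ 319.6°
Leg 5: φ1=0.7716380, φ2=-0.3644195, Δφ=-1.1360575, Δλ=0.4368926 rad; a=sin²(Δφ/2)+cosφ1·cosφ2·sin²(Δλ/2)=0.3208653891; c=2·atan2(√a, √(1-a))=1.204382933; dist=6371·c=7673.124 ≈ 7673.1 km; running total=42409.6 km
Leg 5 bearing: y=sinΔλ·cosφ2=0.39533962, x=cosφ1·sinφ2-sinφ1·cosφ2·cosΔλ=-0.84578351; θ=atan2(y, x)=154.9475° ≈ 154.9°
Leg 6: φ1=-0.3644195, φ2=1.0775139, Δφ=1.4419334, Δλ=-4.2733741 rad; a=sin²(Δφ/2)+cosφ1·cosφ2·sin²(Δλ/2)=0.7509843514; c=2·atan2(√a, √(1-a))=2.096669860; dist=6371·c=13357.884 ≈ 13357.9 km; running total=55767.5 km
Leg 6 bearing: y=sinΔλ·cosφ2=0.42861606, x=cosφ1·sinφ2-sinφ1·cosφ2·cosΔλ=0.75120949; θ=atan2(y, x)=29.7077° ≈ 29.7°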